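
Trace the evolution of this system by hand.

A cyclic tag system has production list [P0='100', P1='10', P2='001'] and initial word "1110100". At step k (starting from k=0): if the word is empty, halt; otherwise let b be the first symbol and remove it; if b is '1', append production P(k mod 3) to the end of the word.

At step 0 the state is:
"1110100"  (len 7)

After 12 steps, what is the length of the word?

step 0: "1110100"  (len 7)
step 1: "110100100"  (len 9)
step 2: "1010010010"  (len 10)
step 3: "010010010001"  (len 12)
step 4: "10010010001"  (len 11)
step 5: "001001000110"  (len 12)
step 6: "01001000110"  (len 11)
step 7: "1001000110"  (len 10)
step 8: "00100011010"  (len 11)
step 9: "0100011010"  (len 10)
step 10: "100011010"  (len 9)
step 11: "0001101010"  (len 10)
step 12: "001101010"  (len 9)

9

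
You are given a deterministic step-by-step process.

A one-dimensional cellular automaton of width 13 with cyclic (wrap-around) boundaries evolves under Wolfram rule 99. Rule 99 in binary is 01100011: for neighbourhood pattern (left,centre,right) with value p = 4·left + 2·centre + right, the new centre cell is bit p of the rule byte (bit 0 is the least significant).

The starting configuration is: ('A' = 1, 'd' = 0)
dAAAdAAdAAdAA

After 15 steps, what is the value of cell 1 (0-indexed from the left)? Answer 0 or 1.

0

[0] dAAAdAAdAAdAA
[1] AddAAdAAdAAdA
[2] AdAdAAdAAdAAd
[3] dAdAdAAdAAdAA
[4] AdAdAdAAdAAdA
[5] AAdAdAdAAdAAd
[6] dAAdAdAdAAdAA
[7] AdAAdAdAdAAdA
[8] AAdAAdAdAdAAd
[9] dAAdAAdAdAdAA
[10] AdAAdAAdAdAdA
[11] AAdAAdAAdAdAd
[12] dAAdAAdAAdAdA
[13] AdAAdAAdAAdAd
[14] dAdAAdAAdAAdA
[15] AdAdAAdAAdAAd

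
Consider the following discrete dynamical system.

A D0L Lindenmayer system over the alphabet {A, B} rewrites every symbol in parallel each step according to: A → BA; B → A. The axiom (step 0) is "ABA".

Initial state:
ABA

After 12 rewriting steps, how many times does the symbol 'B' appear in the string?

377

gen 0: ABA
gen 1: BAABA
gen 2: ABABAABA
gen 3: BAABAABABAABA
gen 4: ABABAABABAABAABABAABA
gen 5: BAABAABABAABAABABAABABAABAABABAABA
gen 6: ABABAABABAABAABABAABABAABAABABAABAABABAABABAABAABABAABA
gen 7: BAABAABABAABAABABAABABAABAABABAABAABABAABABAABAABABAABABAABAABABAABAABABAABABAABAABABAABA
gen 8: ABABAABABAABAABABAABABAABAABABAABAABABAABABAABAABABAABABAA…ABAABABAABABAABAABABAABABAABAABABAABAABABAABABAABAABABAABA  (len 144)
gen 9: BAABAABABAABAABABAABABAABAABABAABAABABAABABAABAABABAABABAA…ABAABABAABABAABAABABAABABAABAABABAABAABABAABABAABAABABAABA  (len 233)
gen 10: ABABAABABAABAABABAABABAABAABABAABAABABAABABAABAABABAABABAA…ABAABABAABABAABAABABAABABAABAABABAABAABABAABABAABAABABAABA  (len 377)
gen 11: BAABAABABAABAABABAABABAABAABABAABAABABAABABAABAABABAABABAA…ABAABABAABABAABAABABAABABAABAABABAABAABABAABABAABAABABAABA  (len 610)
gen 12: ABABAABABAABAABABAABABAABAABABAABAABABAABABAABAABABAABABAA…ABAABABAABABAABAABABAABABAABAABABAABAABABAABABAABAABABAABA  (len 987)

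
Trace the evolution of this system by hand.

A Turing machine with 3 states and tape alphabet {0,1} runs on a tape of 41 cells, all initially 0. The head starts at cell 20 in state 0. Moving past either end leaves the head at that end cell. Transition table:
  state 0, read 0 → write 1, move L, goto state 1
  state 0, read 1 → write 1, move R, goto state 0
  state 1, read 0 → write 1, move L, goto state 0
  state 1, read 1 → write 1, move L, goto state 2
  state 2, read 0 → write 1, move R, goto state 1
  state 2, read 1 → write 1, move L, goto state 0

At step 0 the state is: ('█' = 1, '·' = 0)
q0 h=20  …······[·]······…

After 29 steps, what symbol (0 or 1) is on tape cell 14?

t=0: q0 h=20  …······[·]······…
t=1: q1 h=19  …······[·]█·····…
t=2: q0 h=18  …······[·]██····…
t=3: q1 h=17  …······[·]███···…
t=4: q0 h=16  …······[·]████··…
t=5: q1 h=15  …······[·]█████·…
t=6: q0 h=14  …······[·]██████…
t=7: q1 h=13  …······[·]██████…
t=8: q0 h=12  …······[·]██████…
t=9: q1 h=11  …······[·]██████…
t=10: q0 h=10  …······[·]██████…
t=11: q1 h= 9  …······[·]██████…
t=12: q0 h= 8  …······[·]██████…
t=13: q1 h= 7  …······[·]██████…
t=14: q0 h= 6  |······[·]██████…
t=15: q1 h= 5  |·····[·]██████…
t=16: q0 h= 4  |····[·]██████…
t=17: q1 h= 3  |···[·]██████…
t=18: q0 h= 2  |··[·]██████…
t=19: q1 h= 1  |·[·]██████…
t=20: q0 h= 0  |[·]██████…
t=21: q1 h= 0  |[█]██████…
t=22: q2 h= 0  |[█]██████…
t=23: q0 h= 0  |[█]██████…
t=24: q0 h= 1  |█[█]██████…
t=25: q0 h= 2  |██[█]██████…
t=26: q0 h= 3  |███[█]██████…
t=27: q0 h= 4  |████[█]██████…
t=28: q0 h= 5  |█████[█]██████…
t=29: q0 h= 6  |██████[█]██████…

1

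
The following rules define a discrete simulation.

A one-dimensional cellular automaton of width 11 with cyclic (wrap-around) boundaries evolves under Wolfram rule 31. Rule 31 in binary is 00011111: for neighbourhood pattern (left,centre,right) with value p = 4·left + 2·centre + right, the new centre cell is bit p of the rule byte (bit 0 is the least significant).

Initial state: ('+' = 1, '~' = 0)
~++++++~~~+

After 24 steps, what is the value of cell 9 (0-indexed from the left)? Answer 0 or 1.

step 0: ~++++++~~~+
step 1: ~+~~~~~++++
step 2: ~+++++++~~~
step 3: ++~~~~~~+++
step 4: ~~+++++++~~
step 5: +++~~~~~~++
step 6: ~~~+++++++~
step 7: ++++~~~~~~+
step 8: ~~~~+++++++
step 9: +++++~~~~~~
step 10: +~~~~++++++
step 11: ~+++++~~~~~
step 12: ++~~~~+++++
step 13: ~~+++++~~~~
step 14: +++~~~~++++
step 15: ~~~+++++~~~
step 16: ++++~~~~+++
step 17: ~~~~+++++~~
step 18: +++++~~~~++
step 19: ~~~~~+++++~
step 20: ++++++~~~~+
step 21: ~~~~~~+++++
step 22: +++++++~~~~
step 23: +~~~~~~++++
step 24: ~+++++++~~~

0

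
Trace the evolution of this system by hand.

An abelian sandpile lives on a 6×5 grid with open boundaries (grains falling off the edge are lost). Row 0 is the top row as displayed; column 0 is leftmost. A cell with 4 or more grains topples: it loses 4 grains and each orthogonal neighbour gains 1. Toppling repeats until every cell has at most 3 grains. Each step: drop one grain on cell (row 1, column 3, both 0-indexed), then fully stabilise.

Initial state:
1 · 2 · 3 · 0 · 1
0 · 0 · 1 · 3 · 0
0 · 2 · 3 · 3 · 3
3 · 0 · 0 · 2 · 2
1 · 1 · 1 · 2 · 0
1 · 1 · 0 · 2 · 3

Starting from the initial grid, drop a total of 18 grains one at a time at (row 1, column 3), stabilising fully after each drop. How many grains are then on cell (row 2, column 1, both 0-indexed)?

step 0: 1 · 2 · 3 · 0 · 1
0 · 0 · 1 · 3 · 0
0 · 2 · 3 · 3 · 3
3 · 0 · 0 · 2 · 2
1 · 1 · 1 · 2 · 0
1 · 1 · 0 · 2 · 3
step 1: 1 · 2 · 3 · 1 · 1
0 · 0 · 3 · 1 · 2
0 · 3 · 0 · 2 · 0
3 · 0 · 1 · 3 · 3
1 · 1 · 1 · 2 · 0
1 · 1 · 0 · 2 · 3
step 2: 1 · 2 · 3 · 1 · 1
0 · 0 · 3 · 2 · 2
0 · 3 · 0 · 2 · 0
3 · 0 · 1 · 3 · 3
1 · 1 · 1 · 2 · 0
1 · 1 · 0 · 2 · 3
step 3: 1 · 2 · 3 · 1 · 1
0 · 0 · 3 · 3 · 2
0 · 3 · 0 · 2 · 0
3 · 0 · 1 · 3 · 3
1 · 1 · 1 · 2 · 0
1 · 1 · 0 · 2 · 3
step 4: 1 · 3 · 0 · 3 · 1
0 · 1 · 1 · 1 · 3
0 · 3 · 1 · 3 · 0
3 · 0 · 1 · 3 · 3
1 · 1 · 1 · 2 · 0
1 · 1 · 0 · 2 · 3
step 5: 1 · 3 · 0 · 3 · 1
0 · 1 · 1 · 2 · 3
0 · 3 · 1 · 3 · 0
3 · 0 · 1 · 3 · 3
1 · 1 · 1 · 2 · 0
1 · 1 · 0 · 2 · 3
step 6: 1 · 3 · 0 · 3 · 1
0 · 1 · 1 · 3 · 3
0 · 3 · 1 · 3 · 0
3 · 0 · 1 · 3 · 3
1 · 1 · 1 · 2 · 0
1 · 1 · 0 · 2 · 3
step 7: 1 · 3 · 1 · 0 · 3
0 · 1 · 2 · 3 · 0
0 · 3 · 2 · 1 · 3
3 · 0 · 2 · 1 · 0
1 · 1 · 1 · 3 · 1
1 · 1 · 0 · 2 · 3
step 8: 1 · 3 · 1 · 1 · 3
0 · 1 · 3 · 0 · 1
0 · 3 · 2 · 2 · 3
3 · 0 · 2 · 1 · 0
1 · 1 · 1 · 3 · 1
1 · 1 · 0 · 2 · 3
step 9: 1 · 3 · 1 · 1 · 3
0 · 1 · 3 · 1 · 1
0 · 3 · 2 · 2 · 3
3 · 0 · 2 · 1 · 0
1 · 1 · 1 · 3 · 1
1 · 1 · 0 · 2 · 3
step 10: 1 · 3 · 1 · 1 · 3
0 · 1 · 3 · 2 · 1
0 · 3 · 2 · 2 · 3
3 · 0 · 2 · 1 · 0
1 · 1 · 1 · 3 · 1
1 · 1 · 0 · 2 · 3
step 11: 1 · 3 · 1 · 1 · 3
0 · 1 · 3 · 3 · 1
0 · 3 · 2 · 2 · 3
3 · 0 · 2 · 1 · 0
1 · 1 · 1 · 3 · 1
1 · 1 · 0 · 2 · 3
step 12: 1 · 3 · 2 · 2 · 3
0 · 2 · 0 · 1 · 2
0 · 3 · 3 · 3 · 3
3 · 0 · 2 · 1 · 0
1 · 1 · 1 · 3 · 1
1 · 1 · 0 · 2 · 3
step 13: 1 · 3 · 2 · 2 · 3
0 · 2 · 0 · 2 · 2
0 · 3 · 3 · 3 · 3
3 · 0 · 2 · 1 · 0
1 · 1 · 1 · 3 · 1
1 · 1 · 0 · 2 · 3
step 14: 1 · 3 · 2 · 2 · 3
0 · 2 · 0 · 3 · 2
0 · 3 · 3 · 3 · 3
3 · 0 · 2 · 1 · 0
1 · 1 · 1 · 3 · 1
1 · 1 · 0 · 2 · 3
step 15: 1 · 3 · 3 · 0 · 1
0 · 3 · 2 · 3 · 1
1 · 0 · 1 · 2 · 1
3 · 1 · 3 · 2 · 1
1 · 1 · 1 · 3 · 1
1 · 1 · 0 · 2 · 3
step 16: 1 · 3 · 3 · 1 · 1
0 · 3 · 3 · 0 · 2
1 · 0 · 1 · 3 · 1
3 · 1 · 3 · 2 · 1
1 · 1 · 1 · 3 · 1
1 · 1 · 0 · 2 · 3
step 17: 1 · 3 · 3 · 1 · 1
0 · 3 · 3 · 1 · 2
1 · 0 · 1 · 3 · 1
3 · 1 · 3 · 2 · 1
1 · 1 · 1 · 3 · 1
1 · 1 · 0 · 2 · 3
step 18: 1 · 3 · 3 · 1 · 1
0 · 3 · 3 · 2 · 2
1 · 0 · 1 · 3 · 1
3 · 1 · 3 · 2 · 1
1 · 1 · 1 · 3 · 1
1 · 1 · 0 · 2 · 3

0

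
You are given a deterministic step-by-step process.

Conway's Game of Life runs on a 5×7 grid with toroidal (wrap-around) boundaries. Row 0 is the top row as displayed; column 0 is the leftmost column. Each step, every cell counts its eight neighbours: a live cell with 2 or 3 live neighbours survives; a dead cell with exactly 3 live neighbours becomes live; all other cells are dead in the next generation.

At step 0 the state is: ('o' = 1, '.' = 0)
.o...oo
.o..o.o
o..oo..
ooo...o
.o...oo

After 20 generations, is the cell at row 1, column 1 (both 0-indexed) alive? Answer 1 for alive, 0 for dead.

0

gen 0: .o...oo
.o..o.o
o..oo..
ooo...o
.o...oo
gen 1: .oo.o..
.oooo.o
...oo..
..ooo..
.......
gen 2: oo..oo.
oo.....
.o.....
..o.o..
.o..o..
gen 3: ..o.ooo
..o...o
ooo....
.ooo...
ooo.o..
gen 4: ..o.o.o
..o...o
o......
.......
o...o.o
gen 5: .o....o
oo.o.oo
.......
o.....o
o..o..o
gen 6: .o..o..
.oo..oo
.o...o.
o.....o
.o...o.
gen 7: .o..o.o
.oo.ooo
.oo..o.
oo...oo
.o...oo
gen 8: .o.oo..
....o.o
...o...
....o..
.oo.o..
gen 9: oo..o..
..o.oo.
...ooo.
..o.o..
.oo.oo.
gen 10: o.....o
.oo...o
..o....
.oo....
o.o.oo.
gen 11: ..oo...
.oo...o
o..o...
..o....
o.oo.o.
gen 12: o...o.o
oo.....
o..o...
..o.o.o
....o..
gen 13: oo...oo
.o.....
o.oo..o
....oo.
o...o.o
gen 14: .o...o.
.....o.
ooooooo
.o..o..
.o..o..
gen 15: ....oo.
...o...
oooo..o
......o
ooo.oo.
gen 16: .oo..oo
oo.o.oo
oooo..o
....o..
oo.oo..
gen 17: .......
...o...
...o...
....ooo
oo.oo.o
gen 18: o.ooo..
.......
...o.o.
..o...o
o..oo.o
gen 19: ooo.ooo
..o....
.......
o.o...o
o...o.o
gen 20: ..o.o..
o.oo.oo
.o.....
oo...oo
..o.o..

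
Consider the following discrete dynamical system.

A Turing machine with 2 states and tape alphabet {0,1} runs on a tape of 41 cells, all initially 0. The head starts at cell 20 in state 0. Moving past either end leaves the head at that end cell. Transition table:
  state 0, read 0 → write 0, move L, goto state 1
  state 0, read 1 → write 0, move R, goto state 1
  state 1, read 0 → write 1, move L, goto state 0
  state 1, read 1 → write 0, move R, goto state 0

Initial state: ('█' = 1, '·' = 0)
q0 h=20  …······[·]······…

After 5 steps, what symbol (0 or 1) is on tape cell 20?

gen 0: q0 h=20  …······[·]······…
gen 1: q1 h=19  …······[·]······…
gen 2: q0 h=18  …······[·]█·····…
gen 3: q1 h=17  …······[·]·█····…
gen 4: q0 h=16  …······[·]█·█···…
gen 5: q1 h=15  …······[·]·█·█··…

0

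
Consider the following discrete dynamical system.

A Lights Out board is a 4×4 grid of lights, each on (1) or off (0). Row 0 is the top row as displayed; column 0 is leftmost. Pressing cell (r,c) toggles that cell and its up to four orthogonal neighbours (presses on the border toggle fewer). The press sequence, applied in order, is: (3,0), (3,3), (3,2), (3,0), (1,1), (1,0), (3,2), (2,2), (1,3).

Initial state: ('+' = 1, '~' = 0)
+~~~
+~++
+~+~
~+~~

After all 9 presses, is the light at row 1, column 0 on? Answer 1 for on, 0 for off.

1

[0] +~~~
+~++
+~+~
~+~~
[1] +~~~
+~++
~~+~
+~~~
[2] +~~~
+~++
~~++
+~++
[3] +~~~
+~++
~~~+
++~~
[4] +~~~
+~++
+~~+
~~~~
[5] ++~~
~+~+
++~+
~~~~
[6] ~+~~
+~~+
~+~+
~~~~
[7] ~+~~
+~~+
~+++
~+++
[8] ~+~~
+~++
~~~~
~+~+
[9] ~+~+
+~~~
~~~+
~+~+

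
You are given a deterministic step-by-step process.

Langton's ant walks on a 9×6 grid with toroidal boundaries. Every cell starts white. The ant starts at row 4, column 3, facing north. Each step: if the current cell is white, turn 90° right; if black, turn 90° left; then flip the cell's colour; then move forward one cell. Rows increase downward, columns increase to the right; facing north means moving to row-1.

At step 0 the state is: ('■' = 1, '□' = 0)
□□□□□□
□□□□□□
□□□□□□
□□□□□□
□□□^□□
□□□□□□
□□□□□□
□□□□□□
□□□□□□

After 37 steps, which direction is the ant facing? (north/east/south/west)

k=0  □□□□□□
□□□□□□
□□□□□□
□□□□□□
□□□^□□
□□□□□□
□□□□□□
□□□□□□
□□□□□□
k=1  □□□□□□
□□□□□□
□□□□□□
□□□□□□
□□□■>□
□□□□□□
□□□□□□
□□□□□□
□□□□□□
k=2  □□□□□□
□□□□□□
□□□□□□
□□□□□□
□□□■■□
□□□□v□
□□□□□□
□□□□□□
□□□□□□
k=3  □□□□□□
□□□□□□
□□□□□□
□□□□□□
□□□■■□
□□□<■□
□□□□□□
□□□□□□
□□□□□□
k=4  □□□□□□
□□□□□□
□□□□□□
□□□□□□
□□□^■□
□□□■■□
□□□□□□
□□□□□□
□□□□□□
k=5  □□□□□□
□□□□□□
□□□□□□
□□□□□□
□□<□■□
□□□■■□
□□□□□□
□□□□□□
□□□□□□
k=6  □□□□□□
□□□□□□
□□□□□□
□□^□□□
□□■□■□
□□□■■□
□□□□□□
□□□□□□
□□□□□□
k=7  □□□□□□
□□□□□□
□□□□□□
□□■>□□
□□■□■□
□□□■■□
□□□□□□
□□□□□□
□□□□□□
k=8  □□□□□□
□□□□□□
□□□□□□
□□■■□□
□□■v■□
□□□■■□
□□□□□□
□□□□□□
□□□□□□
k=9  □□□□□□
□□□□□□
□□□□□□
□□■■□□
□□<■■□
□□□■■□
□□□□□□
□□□□□□
□□□□□□
k=10  □□□□□□
□□□□□□
□□□□□□
□□■■□□
□□□■■□
□□v■■□
□□□□□□
□□□□□□
□□□□□□
k=11  □□□□□□
□□□□□□
□□□□□□
□□■■□□
□□□■■□
□<■■■□
□□□□□□
□□□□□□
□□□□□□
k=12  □□□□□□
□□□□□□
□□□□□□
□□■■□□
□^□■■□
□■■■■□
□□□□□□
□□□□□□
□□□□□□
k=13  □□□□□□
□□□□□□
□□□□□□
□□■■□□
□■>■■□
□■■■■□
□□□□□□
□□□□□□
□□□□□□
k=14  □□□□□□
□□□□□□
□□□□□□
□□■■□□
□■■■■□
□■v■■□
□□□□□□
□□□□□□
□□□□□□
k=15  □□□□□□
□□□□□□
□□□□□□
□□■■□□
□■■■■□
□■□>■□
□□□□□□
□□□□□□
□□□□□□
k=16  □□□□□□
□□□□□□
□□□□□□
□□■■□□
□■■^■□
□■□□■□
□□□□□□
□□□□□□
□□□□□□
k=17  □□□□□□
□□□□□□
□□□□□□
□□■■□□
□■<□■□
□■□□■□
□□□□□□
□□□□□□
□□□□□□
k=18  □□□□□□
□□□□□□
□□□□□□
□□■■□□
□■□□■□
□■v□■□
□□□□□□
□□□□□□
□□□□□□
k=19  □□□□□□
□□□□□□
□□□□□□
□□■■□□
□■□□■□
□<■□■□
□□□□□□
□□□□□□
□□□□□□
k=20  □□□□□□
□□□□□□
□□□□□□
□□■■□□
□■□□■□
□□■□■□
□v□□□□
□□□□□□
□□□□□□
k=21  □□□□□□
□□□□□□
□□□□□□
□□■■□□
□■□□■□
□□■□■□
<■□□□□
□□□□□□
□□□□□□
k=22  □□□□□□
□□□□□□
□□□□□□
□□■■□□
□■□□■□
^□■□■□
■■□□□□
□□□□□□
□□□□□□
k=23  □□□□□□
□□□□□□
□□□□□□
□□■■□□
□■□□■□
■>■□■□
■■□□□□
□□□□□□
□□□□□□
k=24  □□□□□□
□□□□□□
□□□□□□
□□■■□□
□■□□■□
■■■□■□
■v□□□□
□□□□□□
□□□□□□
k=25  □□□□□□
□□□□□□
□□□□□□
□□■■□□
□■□□■□
■■■□■□
■□>□□□
□□□□□□
□□□□□□
k=26  □□□□□□
□□□□□□
□□□□□□
□□■■□□
□■□□■□
■■■□■□
■□■□□□
□□v□□□
□□□□□□
k=27  □□□□□□
□□□□□□
□□□□□□
□□■■□□
□■□□■□
■■■□■□
■□■□□□
□<■□□□
□□□□□□
k=28  □□□□□□
□□□□□□
□□□□□□
□□■■□□
□■□□■□
■■■□■□
■^■□□□
□■■□□□
□□□□□□
k=29  □□□□□□
□□□□□□
□□□□□□
□□■■□□
□■□□■□
■■■□■□
■■>□□□
□■■□□□
□□□□□□
k=30  □□□□□□
□□□□□□
□□□□□□
□□■■□□
□■□□■□
■■^□■□
■■□□□□
□■■□□□
□□□□□□
k=31  □□□□□□
□□□□□□
□□□□□□
□□■■□□
□■□□■□
■<□□■□
■■□□□□
□■■□□□
□□□□□□
k=32  □□□□□□
□□□□□□
□□□□□□
□□■■□□
□■□□■□
■□□□■□
■v□□□□
□■■□□□
□□□□□□
k=33  □□□□□□
□□□□□□
□□□□□□
□□■■□□
□■□□■□
■□□□■□
■□>□□□
□■■□□□
□□□□□□
k=34  □□□□□□
□□□□□□
□□□□□□
□□■■□□
□■□□■□
■□□□■□
■□■□□□
□■v□□□
□□□□□□
k=35  □□□□□□
□□□□□□
□□□□□□
□□■■□□
□■□□■□
■□□□■□
■□■□□□
□■□>□□
□□□□□□
k=36  □□□□□□
□□□□□□
□□□□□□
□□■■□□
□■□□■□
■□□□■□
■□■□□□
□■□■□□
□□□v□□
k=37  □□□□□□
□□□□□□
□□□□□□
□□■■□□
□■□□■□
■□□□■□
■□■□□□
□■□■□□
□□<■□□

west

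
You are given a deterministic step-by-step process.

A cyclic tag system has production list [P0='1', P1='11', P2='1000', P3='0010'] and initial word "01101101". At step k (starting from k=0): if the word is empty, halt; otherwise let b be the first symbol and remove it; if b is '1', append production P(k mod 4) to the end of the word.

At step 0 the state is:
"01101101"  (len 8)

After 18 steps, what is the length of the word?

k=0  "01101101"  (len 8)
k=1  "1101101"  (len 7)
k=2  "10110111"  (len 8)
k=3  "01101111000"  (len 11)
k=4  "1101111000"  (len 10)
k=5  "1011110001"  (len 10)
k=6  "01111000111"  (len 11)
k=7  "1111000111"  (len 10)
k=8  "1110001110010"  (len 13)
k=9  "1100011100101"  (len 13)
k=10  "10001110010111"  (len 14)
k=11  "00011100101111000"  (len 17)
k=12  "0011100101111000"  (len 16)
k=13  "011100101111000"  (len 15)
k=14  "11100101111000"  (len 14)
k=15  "11001011110001000"  (len 17)
k=16  "10010111100010000010"  (len 20)
k=17  "00101111000100000101"  (len 20)
k=18  "0101111000100000101"  (len 19)

19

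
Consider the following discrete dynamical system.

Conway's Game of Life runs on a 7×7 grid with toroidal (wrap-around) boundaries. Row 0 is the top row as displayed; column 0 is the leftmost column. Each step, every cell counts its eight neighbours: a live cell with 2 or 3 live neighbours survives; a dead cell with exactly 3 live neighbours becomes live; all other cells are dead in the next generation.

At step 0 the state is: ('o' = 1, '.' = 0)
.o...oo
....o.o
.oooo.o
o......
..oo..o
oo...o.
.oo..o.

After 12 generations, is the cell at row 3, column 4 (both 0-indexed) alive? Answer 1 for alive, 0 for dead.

0

0) .o...oo
....o.o
.oooo.o
o......
..oo..o
oo...o.
.oo..o.
1) .oo.o.o
.o..o.o
.oooo.o
o...ooo
..o...o
o..ooo.
..o.oo.
2) .oo.o.o
....o.o
.oo....
....o..
.o.....
.oo....
o.o....
3) .oo...o
.......
...o.o.
.oo....
.oo....
o.o....
o......
4) oo.....
..o....
..o....
.o.o...
o..o...
o.o....
o.o...o
5) o.o...o
..o....
.ooo...
.o.o...
o..o...
o.oo...
..o...o
6) o.oo..o
o......
.o.o...
oo.oo..
o..oo..
o.oo..o
..o...o
7) o.oo..o
o..o..o
.o.oo..
oo.....
.....o.
o.o.ooo
.....o.
8) oooooo.
.....oo
.o.oo.o
ooo.o..
....oo.
....o..
..o....
9) oooooo.
.......
.o.oo.o
ooo...o
.o..oo.
...ooo.
..o..o.
10) .oooooo
......o
.o.o.oo
......o
.o.....
..oo..o
.......
11) o.ooooo
.o.....
.....oo
..o..oo
o.o....
..o....
oo....o
12) ..oooo.
.ooo...
o....oo
oo...o.
..oo..o
..o...o
....o..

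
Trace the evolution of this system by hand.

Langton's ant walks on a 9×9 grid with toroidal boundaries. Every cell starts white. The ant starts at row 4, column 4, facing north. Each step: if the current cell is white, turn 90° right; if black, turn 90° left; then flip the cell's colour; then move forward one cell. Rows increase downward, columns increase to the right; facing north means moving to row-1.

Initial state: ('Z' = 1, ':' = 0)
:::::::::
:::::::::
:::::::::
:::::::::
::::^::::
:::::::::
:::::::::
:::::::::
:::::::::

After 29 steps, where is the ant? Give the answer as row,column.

[0] :::::::::
:::::::::
:::::::::
:::::::::
::::^::::
:::::::::
:::::::::
:::::::::
:::::::::
[1] :::::::::
:::::::::
:::::::::
:::::::::
::::Z>:::
:::::::::
:::::::::
:::::::::
:::::::::
[2] :::::::::
:::::::::
:::::::::
:::::::::
::::ZZ:::
:::::v:::
:::::::::
:::::::::
:::::::::
[3] :::::::::
:::::::::
:::::::::
:::::::::
::::ZZ:::
::::<Z:::
:::::::::
:::::::::
:::::::::
[4] :::::::::
:::::::::
:::::::::
:::::::::
::::^Z:::
::::ZZ:::
:::::::::
:::::::::
:::::::::
[5] :::::::::
:::::::::
:::::::::
:::::::::
:::<:Z:::
::::ZZ:::
:::::::::
:::::::::
:::::::::
[6] :::::::::
:::::::::
:::::::::
:::^:::::
:::Z:Z:::
::::ZZ:::
:::::::::
:::::::::
:::::::::
[7] :::::::::
:::::::::
:::::::::
:::Z>::::
:::Z:Z:::
::::ZZ:::
:::::::::
:::::::::
:::::::::
[8] :::::::::
:::::::::
:::::::::
:::ZZ::::
:::ZvZ:::
::::ZZ:::
:::::::::
:::::::::
:::::::::
[9] :::::::::
:::::::::
:::::::::
:::ZZ::::
:::<ZZ:::
::::ZZ:::
:::::::::
:::::::::
:::::::::
[10] :::::::::
:::::::::
:::::::::
:::ZZ::::
::::ZZ:::
:::vZZ:::
:::::::::
:::::::::
:::::::::
[11] :::::::::
:::::::::
:::::::::
:::ZZ::::
::::ZZ:::
::<ZZZ:::
:::::::::
:::::::::
:::::::::
[12] :::::::::
:::::::::
:::::::::
:::ZZ::::
::^:ZZ:::
::ZZZZ:::
:::::::::
:::::::::
:::::::::
[13] :::::::::
:::::::::
:::::::::
:::ZZ::::
::Z>ZZ:::
::ZZZZ:::
:::::::::
:::::::::
:::::::::
[14] :::::::::
:::::::::
:::::::::
:::ZZ::::
::ZZZZ:::
::ZvZZ:::
:::::::::
:::::::::
:::::::::
[15] :::::::::
:::::::::
:::::::::
:::ZZ::::
::ZZZZ:::
::Z:>Z:::
:::::::::
:::::::::
:::::::::
[16] :::::::::
:::::::::
:::::::::
:::ZZ::::
::ZZ^Z:::
::Z::Z:::
:::::::::
:::::::::
:::::::::
[17] :::::::::
:::::::::
:::::::::
:::ZZ::::
::Z<:Z:::
::Z::Z:::
:::::::::
:::::::::
:::::::::
[18] :::::::::
:::::::::
:::::::::
:::ZZ::::
::Z::Z:::
::Zv:Z:::
:::::::::
:::::::::
:::::::::
[19] :::::::::
:::::::::
:::::::::
:::ZZ::::
::Z::Z:::
::<Z:Z:::
:::::::::
:::::::::
:::::::::
[20] :::::::::
:::::::::
:::::::::
:::ZZ::::
::Z::Z:::
:::Z:Z:::
::v::::::
:::::::::
:::::::::
[21] :::::::::
:::::::::
:::::::::
:::ZZ::::
::Z::Z:::
:::Z:Z:::
:<Z::::::
:::::::::
:::::::::
[22] :::::::::
:::::::::
:::::::::
:::ZZ::::
::Z::Z:::
:^:Z:Z:::
:ZZ::::::
:::::::::
:::::::::
[23] :::::::::
:::::::::
:::::::::
:::ZZ::::
::Z::Z:::
:Z>Z:Z:::
:ZZ::::::
:::::::::
:::::::::
[24] :::::::::
:::::::::
:::::::::
:::ZZ::::
::Z::Z:::
:ZZZ:Z:::
:Zv::::::
:::::::::
:::::::::
[25] :::::::::
:::::::::
:::::::::
:::ZZ::::
::Z::Z:::
:ZZZ:Z:::
:Z:>:::::
:::::::::
:::::::::
[26] :::::::::
:::::::::
:::::::::
:::ZZ::::
::Z::Z:::
:ZZZ:Z:::
:Z:Z:::::
:::v:::::
:::::::::
[27] :::::::::
:::::::::
:::::::::
:::ZZ::::
::Z::Z:::
:ZZZ:Z:::
:Z:Z:::::
::<Z:::::
:::::::::
[28] :::::::::
:::::::::
:::::::::
:::ZZ::::
::Z::Z:::
:ZZZ:Z:::
:Z^Z:::::
::ZZ:::::
:::::::::
[29] :::::::::
:::::::::
:::::::::
:::ZZ::::
::Z::Z:::
:ZZZ:Z:::
:ZZ>:::::
::ZZ:::::
:::::::::

6,3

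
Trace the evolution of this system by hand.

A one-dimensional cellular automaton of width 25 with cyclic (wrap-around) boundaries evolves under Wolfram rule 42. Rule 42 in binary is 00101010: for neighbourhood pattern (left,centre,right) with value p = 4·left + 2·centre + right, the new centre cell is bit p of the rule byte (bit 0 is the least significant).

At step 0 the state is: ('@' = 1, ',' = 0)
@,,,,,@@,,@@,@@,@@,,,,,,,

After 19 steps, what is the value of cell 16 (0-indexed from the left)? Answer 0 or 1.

1

[0] @,,,,,@@,,@@,@@,@@,,,,,,,
[1] ,,,,,@@,,@@,@@,@@,,,,,,,@
[2] ,,,,@@,,@@,@@,@@,,,,,,,@,
[3] ,,,@@,,@@,@@,@@,,,,,,,@,,
[4] ,,@@,,@@,@@,@@,,,,,,,@,,,
[5] ,@@,,@@,@@,@@,,,,,,,@,,,,
[6] @@,,@@,@@,@@,,,,,,,@,,,,,
[7] @,,@@,@@,@@,,,,,,,@,,,,,@
[8] ,,@@,@@,@@,,,,,,,@,,,,,@@
[9] ,@@,@@,@@,,,,,,,@,,,,,@@,
[10] @@,@@,@@,,,,,,,@,,,,,@@,,
[11] @,@@,@@,,,,,,,@,,,,,@@,,@
[12] ,@@,@@,,,,,,,@,,,,,@@,,@@
[13] @@,@@,,,,,,,@,,,,,@@,,@@,
[14] @,@@,,,,,,,@,,,,,@@,,@@,@
[15] ,@@,,,,,,,@,,,,,@@,,@@,@@
[16] @@,,,,,,,@,,,,,@@,,@@,@@,
[17] @,,,,,,,@,,,,,@@,,@@,@@,@
[18] ,,,,,,,@,,,,,@@,,@@,@@,@@
[19] ,,,,,,@,,,,,@@,,@@,@@,@@,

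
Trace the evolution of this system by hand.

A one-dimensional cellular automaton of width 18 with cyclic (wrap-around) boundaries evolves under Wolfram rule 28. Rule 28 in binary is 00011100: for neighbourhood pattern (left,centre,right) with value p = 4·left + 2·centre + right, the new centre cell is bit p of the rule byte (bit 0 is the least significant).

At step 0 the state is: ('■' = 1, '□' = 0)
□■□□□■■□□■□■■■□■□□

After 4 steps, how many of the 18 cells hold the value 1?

9

gen 0: □■□□□■■□□■□■■■□■□□
gen 1: □■■□□■□■□■□■□□□■■□
gen 2: □■□■□■□■□■□■■□□■□■
gen 3: □■□■□■□■□■□■□■□■□■
gen 4: □■□■□■□■□■□■□■□■□■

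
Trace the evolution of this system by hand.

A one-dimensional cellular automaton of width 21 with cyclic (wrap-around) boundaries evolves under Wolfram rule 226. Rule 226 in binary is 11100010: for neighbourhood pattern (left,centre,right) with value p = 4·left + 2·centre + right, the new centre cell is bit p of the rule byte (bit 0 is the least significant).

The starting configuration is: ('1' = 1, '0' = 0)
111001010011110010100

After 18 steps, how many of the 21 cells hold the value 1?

11

t=0: 111001010011110010100
t=1: 011010100101110101001
t=2: 101101001010111010010
t=3: 010110010101011100101
t=4: 101010101010101101010
t=5: 010101010101010110101
t=6: 101010101010101011010
t=7: 010101010101010101101
t=8: 101010101010101010110
t=9: 010101010101010101011
t=10: 101010101010101010101
t=11: 110101010101010101010
t=12: 011010101010101010101
t=13: 101101010101010101010
t=14: 010110101010101010101
t=15: 101011010101010101010
t=16: 010101101010101010101
t=17: 101010110101010101010
t=18: 010101011010101010101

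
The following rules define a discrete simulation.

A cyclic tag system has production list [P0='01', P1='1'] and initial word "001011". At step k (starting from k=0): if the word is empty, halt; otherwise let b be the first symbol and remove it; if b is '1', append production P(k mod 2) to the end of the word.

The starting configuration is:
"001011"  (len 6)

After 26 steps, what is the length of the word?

step 0: "001011"  (len 6)
step 1: "01011"  (len 5)
step 2: "1011"  (len 4)
step 3: "01101"  (len 5)
step 4: "1101"  (len 4)
step 5: "10101"  (len 5)
step 6: "01011"  (len 5)
step 7: "1011"  (len 4)
step 8: "0111"  (len 4)
step 9: "111"  (len 3)
step 10: "111"  (len 3)
step 11: "1101"  (len 4)
step 12: "1011"  (len 4)
step 13: "01101"  (len 5)
step 14: "1101"  (len 4)
step 15: "10101"  (len 5)
step 16: "01011"  (len 5)
step 17: "1011"  (len 4)
step 18: "0111"  (len 4)
step 19: "111"  (len 3)
step 20: "111"  (len 3)
step 21: "1101"  (len 4)
step 22: "1011"  (len 4)
step 23: "01101"  (len 5)
step 24: "1101"  (len 4)
step 25: "10101"  (len 5)
step 26: "01011"  (len 5)

5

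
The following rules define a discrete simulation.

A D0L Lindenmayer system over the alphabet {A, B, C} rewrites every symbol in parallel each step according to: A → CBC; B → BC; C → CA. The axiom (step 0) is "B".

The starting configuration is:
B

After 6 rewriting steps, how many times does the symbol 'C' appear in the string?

56

gen 0: B
gen 1: BC
gen 2: BCCA
gen 3: BCCACACBC
gen 4: BCCACACBCCACBCCABCCA
gen 5: BCCACACBCCACBCCABCCACACBCCABCCACACBCBCCACACBC
gen 6: BCCACACBCCACBCCABCCACACBCCABCCACACBCBCCACACBCCACBCCABCCACACBCBCCACACBCCACBCCABCCABCCACACBCCACBCCABCCA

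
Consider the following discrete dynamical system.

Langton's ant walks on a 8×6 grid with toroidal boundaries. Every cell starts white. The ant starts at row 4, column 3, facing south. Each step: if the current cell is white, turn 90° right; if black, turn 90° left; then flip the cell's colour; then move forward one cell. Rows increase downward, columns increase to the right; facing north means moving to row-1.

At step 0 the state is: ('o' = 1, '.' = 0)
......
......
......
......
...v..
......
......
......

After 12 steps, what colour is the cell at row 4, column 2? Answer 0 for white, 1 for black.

k=0  ......
......
......
......
...v..
......
......
......
k=1  ......
......
......
......
..<o..
......
......
......
k=2  ......
......
......
..^...
..oo..
......
......
......
k=3  ......
......
......
..o>..
..oo..
......
......
......
k=4  ......
......
......
..oo..
..ov..
......
......
......
k=5  ......
......
......
..oo..
..o.>.
......
......
......
k=6  ......
......
......
..oo..
..o.o.
....v.
......
......
k=7  ......
......
......
..oo..
..o.o.
...<o.
......
......
k=8  ......
......
......
..oo..
..o^o.
...oo.
......
......
k=9  ......
......
......
..oo..
..oo>.
...oo.
......
......
k=10  ......
......
......
..oo^.
..oo..
...oo.
......
......
k=11  ......
......
......
..ooo>
..oo..
...oo.
......
......
k=12  ......
......
......
..oooo
..oo.v
...oo.
......
......

1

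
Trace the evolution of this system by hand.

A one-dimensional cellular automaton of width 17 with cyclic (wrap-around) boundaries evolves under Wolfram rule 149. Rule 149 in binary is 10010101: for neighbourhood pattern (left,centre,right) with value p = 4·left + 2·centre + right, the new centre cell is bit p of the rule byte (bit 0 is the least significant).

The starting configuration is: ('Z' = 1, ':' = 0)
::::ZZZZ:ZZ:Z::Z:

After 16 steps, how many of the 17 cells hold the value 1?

9

[0] ::::ZZZZ:ZZ:Z::Z:
[1] ZZZ::ZZ:::::ZZ:ZZ
[2] ZZ:Z:::ZZZZ:::::Z
[3] Z::ZZZ::ZZ:ZZZZ::
[4] ZZ::Z:Z:::::ZZ:Z:
[5] ::Z:Z:ZZZZZ::::Z:
[6] Z:Z:Z::ZZZ:ZZZ:ZZ
[7] ::Z:ZZ::Z:::Z:::Z
[8] Z:Z:::Z:ZZZ:ZZZ:Z
[9] ::ZZZ:Z::Z:::Z:::
[10] Z::Z::ZZ:ZZZ:ZZZZ
[11] :Z:ZZ:::::Z:::ZZZ
[12] :Z:::ZZZZ:ZZZ::Z:
[13] :ZZZ::ZZ:::Z:Z:ZZ
[14] ::Z:Z:::ZZ:Z:Z:::
[15] Z:Z:ZZZ::::Z:ZZZZ
[16] ::Z::Z:ZZZ:Z::ZZZ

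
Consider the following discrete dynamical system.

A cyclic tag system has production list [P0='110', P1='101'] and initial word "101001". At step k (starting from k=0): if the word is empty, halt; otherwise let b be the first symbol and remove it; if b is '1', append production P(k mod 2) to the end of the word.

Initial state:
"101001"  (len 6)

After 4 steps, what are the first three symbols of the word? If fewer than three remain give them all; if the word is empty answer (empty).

step 0: "101001"  (len 6)
step 1: "01001110"  (len 8)
step 2: "1001110"  (len 7)
step 3: "001110110"  (len 9)
step 4: "01110110"  (len 8)

011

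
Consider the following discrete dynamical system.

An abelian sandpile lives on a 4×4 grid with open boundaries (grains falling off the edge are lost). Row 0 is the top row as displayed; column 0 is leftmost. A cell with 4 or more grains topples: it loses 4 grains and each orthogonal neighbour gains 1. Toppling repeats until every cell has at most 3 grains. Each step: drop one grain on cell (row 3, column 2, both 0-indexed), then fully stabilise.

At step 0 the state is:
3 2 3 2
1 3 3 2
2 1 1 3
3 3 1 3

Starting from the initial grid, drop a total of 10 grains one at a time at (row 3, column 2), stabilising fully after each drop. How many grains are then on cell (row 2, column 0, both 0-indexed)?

k=0  3 2 3 2
1 3 3 2
2 1 1 3
3 3 1 3
k=1  3 2 3 2
1 3 3 2
2 1 1 3
3 3 2 3
k=2  3 2 3 2
1 3 3 2
2 1 1 3
3 3 3 3
k=3  3 2 3 2
1 3 3 3
3 2 3 0
0 1 2 1
k=4  3 2 3 2
1 3 3 3
3 2 3 0
0 1 3 1
k=5  1 1 2 0
0 3 3 1
1 1 2 2
1 3 1 2
k=6  1 1 2 0
0 3 3 1
1 1 2 2
1 3 2 2
k=7  1 1 2 0
0 3 3 1
1 1 2 2
1 3 3 2
k=8  1 1 2 0
0 3 3 1
1 2 3 2
2 0 1 3
k=9  1 1 2 0
0 3 3 1
1 2 3 2
2 0 2 3
k=10  1 1 2 0
0 3 3 1
1 2 3 2
2 0 3 3

1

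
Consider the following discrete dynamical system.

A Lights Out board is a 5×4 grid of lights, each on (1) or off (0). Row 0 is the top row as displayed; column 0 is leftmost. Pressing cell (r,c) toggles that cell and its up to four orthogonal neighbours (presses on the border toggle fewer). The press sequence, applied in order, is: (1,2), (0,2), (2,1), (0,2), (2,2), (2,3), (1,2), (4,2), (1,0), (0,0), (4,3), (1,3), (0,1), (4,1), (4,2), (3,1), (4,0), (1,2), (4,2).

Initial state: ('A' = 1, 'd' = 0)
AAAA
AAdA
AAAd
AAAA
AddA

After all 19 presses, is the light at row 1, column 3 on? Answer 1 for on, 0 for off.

gen 0: AAAA
AAdA
AAAd
AAAA
AddA
gen 1: AAdA
AdAd
AAdd
AAAA
AddA
gen 2: AdAd
Addd
AAdd
AAAA
AddA
gen 3: AdAd
AAdd
ddAd
AdAA
AddA
gen 4: AAdA
AAAd
ddAd
AdAA
AddA
gen 5: AAdA
AAdd
dAdA
AddA
AddA
gen 6: AAdA
AAdA
dAAd
Addd
AddA
gen 7: AAAA
AdAd
dAdd
Addd
AddA
gen 8: AAAA
AdAd
dAdd
AdAd
AAAd
gen 9: dAAA
dAAd
AAdd
AdAd
AAAd
gen 10: AdAA
AAAd
AAdd
AdAd
AAAd
gen 11: AdAA
AAAd
AAdd
AdAA
AAdA
gen 12: AdAd
AAdA
AAdA
AdAA
AAdA
gen 13: dAdd
AddA
AAdA
AdAA
AAdA
gen 14: dAdd
AddA
AAdA
AAAA
ddAA
gen 15: dAdd
AddA
AAdA
AAdA
dAdd
gen 16: dAdd
AddA
AddA
ddAA
dddd
gen 17: dAdd
AddA
AddA
AdAA
AAdd
gen 18: dAAd
AAAd
AdAA
AdAA
AAdd
gen 19: dAAd
AAAd
AdAA
AddA
AdAA

0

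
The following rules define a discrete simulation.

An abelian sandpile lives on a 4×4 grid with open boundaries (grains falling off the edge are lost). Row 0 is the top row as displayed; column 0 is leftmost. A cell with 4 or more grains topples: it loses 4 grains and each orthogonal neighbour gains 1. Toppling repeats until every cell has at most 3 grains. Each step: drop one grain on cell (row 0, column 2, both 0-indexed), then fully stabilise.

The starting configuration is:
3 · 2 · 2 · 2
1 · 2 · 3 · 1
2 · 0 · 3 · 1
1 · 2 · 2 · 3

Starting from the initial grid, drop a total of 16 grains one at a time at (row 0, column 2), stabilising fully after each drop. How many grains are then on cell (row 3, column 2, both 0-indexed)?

k=0  3 · 2 · 2 · 2
1 · 2 · 3 · 1
2 · 0 · 3 · 1
1 · 2 · 2 · 3
k=1  3 · 2 · 3 · 2
1 · 2 · 3 · 1
2 · 0 · 3 · 1
1 · 2 · 2 · 3
k=2  3 · 3 · 1 · 3
1 · 3 · 1 · 2
2 · 1 · 0 · 2
1 · 2 · 3 · 3
k=3  3 · 3 · 2 · 3
1 · 3 · 1 · 2
2 · 1 · 0 · 2
1 · 2 · 3 · 3
k=4  3 · 3 · 3 · 3
1 · 3 · 1 · 2
2 · 1 · 0 · 2
1 · 2 · 3 · 3
k=5  0 · 2 · 2 · 0
3 · 0 · 3 · 3
2 · 2 · 0 · 2
1 · 2 · 3 · 3
k=6  0 · 2 · 3 · 0
3 · 0 · 3 · 3
2 · 2 · 0 · 2
1 · 2 · 3 · 3
k=7  0 · 3 · 1 · 2
3 · 1 · 1 · 0
2 · 2 · 1 · 3
1 · 2 · 3 · 3
k=8  0 · 3 · 2 · 2
3 · 1 · 1 · 0
2 · 2 · 1 · 3
1 · 2 · 3 · 3
k=9  0 · 3 · 3 · 2
3 · 1 · 1 · 0
2 · 2 · 1 · 3
1 · 2 · 3 · 3
k=10  1 · 0 · 1 · 3
3 · 2 · 2 · 0
2 · 2 · 1 · 3
1 · 2 · 3 · 3
k=11  1 · 0 · 2 · 3
3 · 2 · 2 · 0
2 · 2 · 1 · 3
1 · 2 · 3 · 3
k=12  1 · 0 · 3 · 3
3 · 2 · 2 · 0
2 · 2 · 1 · 3
1 · 2 · 3 · 3
k=13  1 · 1 · 1 · 0
3 · 2 · 3 · 1
2 · 2 · 1 · 3
1 · 2 · 3 · 3
k=14  1 · 1 · 2 · 0
3 · 2 · 3 · 1
2 · 2 · 1 · 3
1 · 2 · 3 · 3
k=15  1 · 1 · 3 · 0
3 · 2 · 3 · 1
2 · 2 · 1 · 3
1 · 2 · 3 · 3
k=16  1 · 2 · 1 · 1
3 · 3 · 0 · 2
2 · 2 · 2 · 3
1 · 2 · 3 · 3

3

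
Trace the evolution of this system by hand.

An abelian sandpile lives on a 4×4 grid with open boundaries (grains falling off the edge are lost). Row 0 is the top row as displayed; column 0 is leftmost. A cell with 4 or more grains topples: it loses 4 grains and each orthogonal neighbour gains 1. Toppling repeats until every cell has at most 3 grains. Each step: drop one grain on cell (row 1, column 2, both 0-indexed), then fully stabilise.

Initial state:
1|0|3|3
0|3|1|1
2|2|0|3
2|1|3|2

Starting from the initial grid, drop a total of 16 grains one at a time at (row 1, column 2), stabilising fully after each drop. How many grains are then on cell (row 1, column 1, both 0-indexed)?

3

t=0: 1|0|3|3
0|3|1|1
2|2|0|3
2|1|3|2
t=1: 1|0|3|3
0|3|2|1
2|2|0|3
2|1|3|2
t=2: 1|0|3|3
0|3|3|1
2|2|0|3
2|1|3|2
t=3: 1|2|1|0
1|0|2|3
2|3|1|3
2|1|3|2
t=4: 1|2|1|0
1|0|3|3
2|3|1|3
2|1|3|2
t=5: 1|2|2|1
1|1|1|1
2|3|3|0
2|1|3|3
t=6: 1|2|2|1
1|1|2|1
2|3|3|0
2|1|3|3
t=7: 1|2|2|1
1|1|3|1
2|3|3|0
2|1|3|3
t=8: 1|2|3|1
1|3|1|2
3|0|2|2
2|3|1|0
t=9: 1|2|3|1
1|3|2|2
3|0|2|2
2|3|1|0
t=10: 1|2|3|1
1|3|3|2
3|0|2|2
2|3|1|0
t=11: 2|0|1|2
2|1|2|3
3|1|3|2
2|3|1|0
t=12: 2|0|1|2
2|1|3|3
3|1|3|2
2|3|1|0
t=13: 2|0|2|3
2|2|2|1
3|2|1|0
2|3|2|1
t=14: 2|0|2|3
2|2|3|1
3|2|1|0
2|3|2|1
t=15: 2|0|3|3
2|3|0|2
3|2|2|0
2|3|2|1
t=16: 2|0|3|3
2|3|1|2
3|2|2|0
2|3|2|1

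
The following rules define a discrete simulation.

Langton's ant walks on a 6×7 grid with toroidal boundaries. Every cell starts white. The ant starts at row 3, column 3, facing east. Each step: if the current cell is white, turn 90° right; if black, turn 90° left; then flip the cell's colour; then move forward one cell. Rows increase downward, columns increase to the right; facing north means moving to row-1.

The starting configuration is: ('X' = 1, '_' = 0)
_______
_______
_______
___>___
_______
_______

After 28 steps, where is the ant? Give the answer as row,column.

1,1

0) _______
_______
_______
___>___
_______
_______
1) _______
_______
_______
___X___
___v___
_______
2) _______
_______
_______
___X___
__<X___
_______
3) _______
_______
_______
__^X___
__XX___
_______
4) _______
_______
_______
__X>___
__XX___
_______
5) _______
_______
___^___
__X____
__XX___
_______
6) _______
_______
___X>__
__X____
__XX___
_______
7) _______
_______
___XX__
__X_v__
__XX___
_______
8) _______
_______
___XX__
__X<X__
__XX___
_______
9) _______
_______
___^X__
__XXX__
__XX___
_______
10) _______
_______
__<_X__
__XXX__
__XX___
_______
11) _______
__^____
__X_X__
__XXX__
__XX___
_______
12) _______
__X>___
__X_X__
__XXX__
__XX___
_______
13) _______
__XX___
__XvX__
__XXX__
__XX___
_______
14) _______
__XX___
__<XX__
__XXX__
__XX___
_______
15) _______
__XX___
___XX__
__vXX__
__XX___
_______
16) _______
__XX___
___XX__
___>X__
__XX___
_______
17) _______
__XX___
___^X__
____X__
__XX___
_______
18) _______
__XX___
__<_X__
____X__
__XX___
_______
19) _______
__^X___
__X_X__
____X__
__XX___
_______
20) _______
_<_X___
__X_X__
____X__
__XX___
_______
21) _^_____
_X_X___
__X_X__
____X__
__XX___
_______
22) _X>____
_X_X___
__X_X__
____X__
__XX___
_______
23) _XX____
_XvX___
__X_X__
____X__
__XX___
_______
24) _XX____
_<XX___
__X_X__
____X__
__XX___
_______
25) _XX____
__XX___
_vX_X__
____X__
__XX___
_______
26) _XX____
__XX___
<XX_X__
____X__
__XX___
_______
27) _XX____
^_XX___
XXX_X__
____X__
__XX___
_______
28) _XX____
X>XX___
XXX_X__
____X__
__XX___
_______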